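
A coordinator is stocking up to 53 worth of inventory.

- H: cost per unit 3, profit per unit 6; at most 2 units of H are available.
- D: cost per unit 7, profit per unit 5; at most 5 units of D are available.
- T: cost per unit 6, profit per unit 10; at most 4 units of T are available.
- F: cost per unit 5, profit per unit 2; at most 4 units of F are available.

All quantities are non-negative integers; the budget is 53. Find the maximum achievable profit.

This is a bounded integer knapsack.
H has the best ratio (6/3); taking only H gives at most 2×6 = 12 (stopped by the supply cap of 2).
Mixing does better — 2×H, 3×D, and 4×T: cost 51 ≤ 53, profit 2·6 + 3·5 + 4·10 = 67.

67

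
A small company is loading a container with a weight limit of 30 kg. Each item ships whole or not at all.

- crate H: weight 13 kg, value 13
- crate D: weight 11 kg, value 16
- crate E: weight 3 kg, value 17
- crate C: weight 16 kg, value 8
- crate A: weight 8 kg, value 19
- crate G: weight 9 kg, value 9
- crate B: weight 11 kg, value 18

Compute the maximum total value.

crate E + crate A + crate B: weight 3 + 8 + 11 = 22 ≤ 30, value 17 + 19 + 18 = 54.
crate D + crate A + crate B: weight 11 + 8 + 11 = 30 ≤ 30, value 16 + 19 + 18 = 53.
Best is crate E, crate A, and crate B with total value 54.

54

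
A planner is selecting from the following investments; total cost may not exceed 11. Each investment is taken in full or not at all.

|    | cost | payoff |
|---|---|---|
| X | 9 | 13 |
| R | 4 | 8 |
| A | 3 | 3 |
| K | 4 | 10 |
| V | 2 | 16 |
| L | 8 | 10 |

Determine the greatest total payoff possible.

Allowing fractional choices, the relaxed optimum would be about 35.4, but investments are indivisible.
A + K + V: cost 3 + 4 + 2 = 9 ≤ 11, payoff 3 + 10 + 16 = 29.
X + V: cost 9 + 2 = 11 ≤ 11, payoff 13 + 16 = 29.
R + K + V: cost 4 + 4 + 2 = 10 ≤ 11, payoff 8 + 10 + 16 = 34.
Best is R, K, and V with total payoff 34.

34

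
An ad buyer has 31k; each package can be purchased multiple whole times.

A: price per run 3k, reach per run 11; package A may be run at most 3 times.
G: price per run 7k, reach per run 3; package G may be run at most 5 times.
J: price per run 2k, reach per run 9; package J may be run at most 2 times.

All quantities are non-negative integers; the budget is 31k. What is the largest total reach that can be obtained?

57

J has the best ratio (9/2); taking only J gives at most 2×9 = 18 (stopped by the supply cap of 2).
Mixing does better — 3×A, 2×G, and 2×J: price 27 ≤ 31, reach 3·11 + 2·3 + 2·9 = 57.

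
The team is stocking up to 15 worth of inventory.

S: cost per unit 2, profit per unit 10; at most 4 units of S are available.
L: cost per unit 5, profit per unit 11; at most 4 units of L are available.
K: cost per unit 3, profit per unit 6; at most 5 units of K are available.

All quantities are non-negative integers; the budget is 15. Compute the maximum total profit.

S has the best ratio (10/2); taking only S gives at most 4×10 = 40 (stopped by the supply cap of 4).
Mixing does better — 4×S and 2×K: cost 14 ≤ 15, profit 4·10 + 2·6 = 52.

52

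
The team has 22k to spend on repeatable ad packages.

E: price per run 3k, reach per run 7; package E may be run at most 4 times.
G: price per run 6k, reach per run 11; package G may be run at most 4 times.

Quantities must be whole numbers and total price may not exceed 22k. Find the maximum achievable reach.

This is a bounded integer knapsack.
E has the best ratio (7/3); taking only E gives at most 4×7 = 28 (stopped by the supply cap of 4).
Mixing does better — 3×E and 2×G: price 21 ≤ 22, reach 3·7 + 2·11 = 43.

43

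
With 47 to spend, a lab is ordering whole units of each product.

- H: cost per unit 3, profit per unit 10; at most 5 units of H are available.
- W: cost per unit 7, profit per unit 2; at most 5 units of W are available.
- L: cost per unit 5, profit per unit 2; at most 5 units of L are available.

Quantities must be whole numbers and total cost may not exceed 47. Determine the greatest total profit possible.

62

This is a bounded integer knapsack.
Take 5×H, 1×W, and 5×L: cost 47 ≤ 47, profit 5·10 + 1·2 + 5·2 = 62.
H has the best ratio (10/3) and is taken to its limit of 5; remaining capacity is filled optimally with the others.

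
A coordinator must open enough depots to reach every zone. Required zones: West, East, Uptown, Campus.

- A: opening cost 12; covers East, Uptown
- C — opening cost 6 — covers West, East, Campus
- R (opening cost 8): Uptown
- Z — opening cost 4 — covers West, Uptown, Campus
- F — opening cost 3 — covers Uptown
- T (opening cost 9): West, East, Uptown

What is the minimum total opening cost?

9

The greedy cost-per-new-zone heuristic would pick Z and C for 10, but a cheaper cover exists.
Choose C and F: together they cover West, East, Uptown, Campus — every zone.
Total opening cost: 6 + 3 = 9.
No cover costs less than 9.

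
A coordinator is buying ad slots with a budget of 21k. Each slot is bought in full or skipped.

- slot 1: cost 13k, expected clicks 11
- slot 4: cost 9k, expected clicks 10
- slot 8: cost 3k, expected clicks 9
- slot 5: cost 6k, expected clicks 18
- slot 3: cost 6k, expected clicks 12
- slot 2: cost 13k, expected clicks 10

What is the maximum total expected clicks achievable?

slot 4 + slot 5 + slot 3: cost 9 + 6 + 6 = 21 ≤ 21, expected clicks 10 + 18 + 12 = 40.
slot 8 + slot 5 + slot 3: cost 3 + 6 + 6 = 15 ≤ 21, expected clicks 9 + 18 + 12 = 39.
Best is slot 4, slot 5, and slot 3 with total expected clicks 40.

40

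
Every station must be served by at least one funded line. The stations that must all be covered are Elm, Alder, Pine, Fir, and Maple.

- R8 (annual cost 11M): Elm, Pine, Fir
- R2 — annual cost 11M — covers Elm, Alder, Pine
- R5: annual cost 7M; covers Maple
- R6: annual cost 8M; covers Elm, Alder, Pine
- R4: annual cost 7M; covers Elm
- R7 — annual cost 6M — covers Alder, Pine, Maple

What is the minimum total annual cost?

This is an integer covering problem.
Choose R8 and R7: together they cover Elm, Alder, Pine, Fir, Maple — every station.
Total annual cost: 11 + 6 = 17.
No cover costs less than 17.

17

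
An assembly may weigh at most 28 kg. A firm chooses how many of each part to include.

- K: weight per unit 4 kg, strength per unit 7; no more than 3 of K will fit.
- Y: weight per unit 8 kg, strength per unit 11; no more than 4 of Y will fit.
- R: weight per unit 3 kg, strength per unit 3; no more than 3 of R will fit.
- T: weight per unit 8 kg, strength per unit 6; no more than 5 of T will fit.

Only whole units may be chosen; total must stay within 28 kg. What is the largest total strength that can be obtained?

Take 3×K and 2×Y: weight 28 ≤ 28, strength 3·7 + 2·11 = 43.
K has the best ratio (7/4) and is taken to its limit of 3; remaining capacity is filled optimally with the others.

43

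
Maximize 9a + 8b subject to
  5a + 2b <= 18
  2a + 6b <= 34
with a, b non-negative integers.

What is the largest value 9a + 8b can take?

50

Relaxing integrality, the LP optimum is 55.08 at (a,b) = (1.54, 5.15), which is not an integer point.
(a,b)=(2,4): 5·2+2·4=18≤18, 2·2+6·4=28≤34, objective 50.
(a,b)=(1,5): 5·1+2·5=15≤18, 2·1+6·5=32≤34, objective 49.
(a,b)=(2,3): 5·2+2·3=16≤18, 2·2+6·3=22≤34, objective 42.
Maximum is 50 at (a,b)=(2,4).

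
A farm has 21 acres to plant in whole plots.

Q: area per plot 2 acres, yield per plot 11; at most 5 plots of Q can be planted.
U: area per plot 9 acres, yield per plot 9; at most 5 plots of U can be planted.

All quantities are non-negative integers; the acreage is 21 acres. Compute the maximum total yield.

5×Q: area 10 ≤ 21, yield 5·11 = 55.
5×Q and 1×U: area 19 ≤ 21, yield 5·11 + 1·9 = 64.
Best is 64.

64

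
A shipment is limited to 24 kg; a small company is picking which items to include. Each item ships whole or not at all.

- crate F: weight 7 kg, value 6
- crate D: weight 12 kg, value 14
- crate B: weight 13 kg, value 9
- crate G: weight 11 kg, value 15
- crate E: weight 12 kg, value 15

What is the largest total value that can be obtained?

30

This is a 0-1 knapsack instance.
Take crate G and crate E: weight 11 + 12 = 23 ≤ 24, value 15 + 15 = 30.
No other feasible combination does better.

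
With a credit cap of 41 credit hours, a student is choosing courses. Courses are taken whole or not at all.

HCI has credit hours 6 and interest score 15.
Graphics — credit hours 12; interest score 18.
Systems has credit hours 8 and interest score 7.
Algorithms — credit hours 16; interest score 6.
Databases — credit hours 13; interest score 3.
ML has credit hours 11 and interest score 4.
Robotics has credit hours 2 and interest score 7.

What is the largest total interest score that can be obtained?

This is an integer program with binary decision variables.
HCI + Graphics + Systems + ML + Robotics: credit hours 6 + 12 + 8 + 11 + 2 = 39 ≤ 41, interest score 15 + 18 + 7 + 4 + 7 = 51.
HCI + Graphics + Systems + Databases + Robotics: credit hours 6 + 12 + 8 + 13 + 2 = 41 ≤ 41, interest score 15 + 18 + 7 + 3 + 7 = 50.
Best is HCI, Graphics, Systems, ML, and Robotics with total interest score 51.

51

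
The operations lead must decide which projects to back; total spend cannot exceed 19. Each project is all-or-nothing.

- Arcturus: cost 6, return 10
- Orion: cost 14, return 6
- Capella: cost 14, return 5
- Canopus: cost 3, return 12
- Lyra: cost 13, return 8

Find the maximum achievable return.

Allowing fractional choices, the relaxed optimum would be about 28.2, but projects are indivisible.
Canopus + Lyra: cost 3 + 13 = 16 ≤ 19, return 12 + 8 = 20.
Orion + Canopus: cost 14 + 3 = 17 ≤ 19, return 6 + 12 = 18.
Arcturus + Canopus: cost 6 + 3 = 9 ≤ 19, return 10 + 12 = 22.
Best is Arcturus and Canopus with total return 22.

22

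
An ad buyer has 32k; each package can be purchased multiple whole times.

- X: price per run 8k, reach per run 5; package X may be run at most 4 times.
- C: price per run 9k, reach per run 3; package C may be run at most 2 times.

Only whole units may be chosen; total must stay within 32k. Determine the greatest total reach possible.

20

This is a bounded integer knapsack.
4×X: price 32 ≤ 32, reach 4·5 = 20.
3×X: price 24 ≤ 32, reach 3·5 = 15.
Best is 20.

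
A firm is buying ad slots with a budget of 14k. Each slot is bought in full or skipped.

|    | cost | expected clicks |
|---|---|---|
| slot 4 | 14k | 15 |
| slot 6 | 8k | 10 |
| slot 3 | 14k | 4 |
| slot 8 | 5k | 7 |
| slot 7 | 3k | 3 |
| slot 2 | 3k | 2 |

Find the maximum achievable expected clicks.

17

Take slot 6 and slot 8: cost 8 + 5 = 13 ≤ 14, expected clicks 10 + 7 = 17.
No other feasible combination does better.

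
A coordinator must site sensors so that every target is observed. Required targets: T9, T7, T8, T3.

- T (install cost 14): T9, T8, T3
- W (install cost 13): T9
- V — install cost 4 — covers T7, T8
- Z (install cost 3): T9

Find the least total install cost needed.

The greedy cost-per-new-target heuristic would pick V, Z, and T for 21, but a cheaper cover exists.
Choose T and V: together they cover T9, T7, T8, T3 — every target.
Total install cost: 14 + 4 = 18.
No cover costs less than 18.

18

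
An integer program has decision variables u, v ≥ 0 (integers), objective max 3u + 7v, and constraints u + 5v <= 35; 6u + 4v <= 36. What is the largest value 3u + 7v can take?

(u,v)=(0,7): 1·0+5·7=35≤35, 6·0+4·7=28≤36, objective 49.
(u,v)=(2,6): 1·2+5·6=32≤35, 6·2+4·6=36≤36, objective 48.
(u,v)=(1,6): 1·1+5·6=31≤35, 6·1+4·6=30≤36, objective 45.
The best lattice point is (0,7), giving 49.

49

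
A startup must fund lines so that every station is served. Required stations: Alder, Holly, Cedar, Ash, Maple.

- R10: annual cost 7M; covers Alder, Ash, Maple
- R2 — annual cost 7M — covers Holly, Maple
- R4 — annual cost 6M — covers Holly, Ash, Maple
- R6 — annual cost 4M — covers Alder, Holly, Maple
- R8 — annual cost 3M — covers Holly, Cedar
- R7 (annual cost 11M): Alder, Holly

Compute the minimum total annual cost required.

Choose R10 and R8: together they cover Alder, Holly, Cedar, Ash, Maple — every station.
Total annual cost: 7 + 3 = 10.

10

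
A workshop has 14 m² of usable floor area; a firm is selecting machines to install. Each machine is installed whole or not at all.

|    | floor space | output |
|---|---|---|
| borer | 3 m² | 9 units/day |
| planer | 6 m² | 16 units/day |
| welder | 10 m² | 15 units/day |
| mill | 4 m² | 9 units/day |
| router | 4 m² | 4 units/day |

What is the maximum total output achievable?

borer + planer + router: floor space 3 + 6 + 4 = 13 ≤ 14, output 9 + 16 + 4 = 29.
borer + planer + mill: floor space 3 + 6 + 4 = 13 ≤ 14, output 9 + 16 + 9 = 34.
Best is borer, planer, and mill with total output 34.

34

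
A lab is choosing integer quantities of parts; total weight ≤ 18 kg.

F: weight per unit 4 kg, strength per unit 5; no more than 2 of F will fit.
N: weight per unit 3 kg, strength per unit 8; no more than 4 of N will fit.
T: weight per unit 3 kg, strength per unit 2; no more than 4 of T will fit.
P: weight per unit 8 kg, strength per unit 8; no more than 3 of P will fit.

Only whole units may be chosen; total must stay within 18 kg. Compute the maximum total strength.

N has the best ratio (8/3); taking only N gives at most 4×8 = 32 (stopped by the supply cap of 4).
Mixing does better — 1×F and 4×N: weight 16 ≤ 18, strength 1·5 + 4·8 = 37.

37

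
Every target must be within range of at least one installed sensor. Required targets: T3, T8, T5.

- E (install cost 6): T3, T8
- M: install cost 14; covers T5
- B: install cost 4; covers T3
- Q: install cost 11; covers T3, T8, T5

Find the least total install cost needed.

The greedy cost-per-new-target heuristic would pick E and Q for 17, but a cheaper cover exists.
Q alone covers T3, T8, T5 — every target.
Total install cost: 11.
No cover costs less than 11.

11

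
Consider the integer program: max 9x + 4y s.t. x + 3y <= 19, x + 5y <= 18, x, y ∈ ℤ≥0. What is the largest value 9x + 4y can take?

162

(x,y)=(18,0): 1·18+3·0=18≤19, 1·18+5·0=18≤18, objective 162.
(x,y)=(17,0): 1·17+3·0=17≤19, 1·17+5·0=17≤18, objective 153.
The best lattice point is (18,0), giving 162.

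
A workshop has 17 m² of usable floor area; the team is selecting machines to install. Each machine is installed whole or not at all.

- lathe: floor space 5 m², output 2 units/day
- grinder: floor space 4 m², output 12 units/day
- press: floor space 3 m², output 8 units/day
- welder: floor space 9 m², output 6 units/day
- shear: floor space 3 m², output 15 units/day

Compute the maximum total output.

37

Allowing fractional choices, the relaxed optimum would be about 39.7, but machines are indivisible.
lathe + grinder + press + shear: floor space 5 + 4 + 3 + 3 = 15 ≤ 17, output 2 + 12 + 8 + 15 = 37.
grinder + welder + shear: floor space 4 + 9 + 3 = 16 ≤ 17, output 12 + 6 + 15 = 33.
grinder + press + shear: floor space 4 + 3 + 3 = 10 ≤ 17, output 12 + 8 + 15 = 35.
Best is lathe, grinder, press, and shear with total output 37.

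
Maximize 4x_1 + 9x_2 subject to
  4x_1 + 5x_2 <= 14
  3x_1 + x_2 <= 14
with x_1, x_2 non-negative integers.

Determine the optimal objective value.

The continuous relaxation peaks at (0, 2.8) with value 25.20; rounding to a feasible lattice point costs some objective.
(x_1,x_2)=(1,2): 4·1+5·2=14≤14, 3·1+1·2=5≤14, objective 22.
(x_1,x_2)=(0,2): 4·0+5·2=10≤14, 3·0+1·2=2≤14, objective 18.
No feasible integer point exceeds 22.

22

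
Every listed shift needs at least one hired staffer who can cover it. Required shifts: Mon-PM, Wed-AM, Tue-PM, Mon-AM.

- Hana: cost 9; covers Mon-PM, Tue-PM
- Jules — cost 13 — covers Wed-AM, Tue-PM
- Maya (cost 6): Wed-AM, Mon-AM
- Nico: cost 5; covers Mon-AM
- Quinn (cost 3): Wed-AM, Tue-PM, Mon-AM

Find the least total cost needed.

This is an integer covering problem.
Choose Hana and Quinn: together they cover Mon-PM, Wed-AM, Tue-PM, Mon-AM — every shift.
Total cost: 9 + 3 = 12.
No cover costs less than 12.

12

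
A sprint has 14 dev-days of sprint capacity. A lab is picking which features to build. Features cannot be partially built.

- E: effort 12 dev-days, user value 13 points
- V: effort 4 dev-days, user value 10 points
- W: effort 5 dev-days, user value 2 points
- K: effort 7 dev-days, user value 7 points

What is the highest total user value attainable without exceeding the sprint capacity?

17

Allowing fractional choices, the relaxed optimum would be about 20.8, but features are indivisible.
E: effort 12 ≤ 14, user value 13.
V + W: effort 4 + 5 = 9 ≤ 14, user value 10 + 2 = 12.
V + K: effort 4 + 7 = 11 ≤ 14, user value 10 + 7 = 17.
Best is V and K with total user value 17.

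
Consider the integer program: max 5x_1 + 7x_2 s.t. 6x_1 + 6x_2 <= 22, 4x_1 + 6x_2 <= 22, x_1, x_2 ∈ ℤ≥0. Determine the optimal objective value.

(x_1,x_2)=(0,3): 6·0+6·3=18≤22, 4·0+6·3=18≤22, objective 21.
(x_1,x_2)=(1,2): 6·1+6·2=18≤22, 4·1+6·2=16≤22, objective 19.
(x_1,x_2)=(0,2): 6·0+6·2=12≤22, 4·0+6·2=12≤22, objective 14.
Maximum is 21 at (x_1,x_2)=(0,3).

21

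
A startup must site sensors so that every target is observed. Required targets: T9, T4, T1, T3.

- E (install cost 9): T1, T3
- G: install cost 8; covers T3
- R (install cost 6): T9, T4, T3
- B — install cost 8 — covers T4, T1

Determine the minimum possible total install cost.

14

This is a weighted set-cover instance.
Choose R and B: together they cover T9, T4, T1, T3 — every target.
Total install cost: 6 + 8 = 14.
No cover costs less than 14.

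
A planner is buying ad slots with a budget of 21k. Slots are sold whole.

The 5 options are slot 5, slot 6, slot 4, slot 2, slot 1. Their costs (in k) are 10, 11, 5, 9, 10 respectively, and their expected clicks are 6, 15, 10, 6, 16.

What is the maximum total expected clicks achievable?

slot 6 + slot 1: cost 11 + 10 = 21 ≤ 21, expected clicks 15 + 16 = 31.
slot 4 + slot 1: cost 5 + 10 = 15 ≤ 21, expected clicks 10 + 16 = 26.
slot 6 + slot 4: cost 11 + 5 = 16 ≤ 21, expected clicks 15 + 10 = 25.
Best is slot 6 and slot 1 with total expected clicks 31.

31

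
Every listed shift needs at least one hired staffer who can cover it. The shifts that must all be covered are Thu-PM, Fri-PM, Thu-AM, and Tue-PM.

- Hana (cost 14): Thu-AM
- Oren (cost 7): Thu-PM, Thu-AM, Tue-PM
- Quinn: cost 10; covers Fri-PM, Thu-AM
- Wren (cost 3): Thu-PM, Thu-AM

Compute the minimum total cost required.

17

Choose Oren and Quinn: together they cover Thu-PM, Fri-PM, Thu-AM, Tue-PM — every shift.
Total cost: 7 + 10 = 17.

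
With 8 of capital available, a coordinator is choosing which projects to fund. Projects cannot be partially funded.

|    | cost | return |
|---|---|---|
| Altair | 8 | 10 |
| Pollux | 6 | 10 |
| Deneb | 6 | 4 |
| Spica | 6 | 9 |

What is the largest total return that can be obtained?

This is an integer program with binary decision variables.
Spica: cost 6 ≤ 8, return 9.
Pollux: cost 6 ≤ 8, return 10.
Altair: cost 8 ≤ 8, return 10.
The maximum return is 10; one optimal choice is Pollux.

10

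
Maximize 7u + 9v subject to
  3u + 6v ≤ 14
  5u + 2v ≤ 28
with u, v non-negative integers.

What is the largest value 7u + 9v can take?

Relaxing integrality, the LP optimum is 32.67 at (u,v) = (4.67, 0), which is not an integer point.
(u,v)=(4,0) is feasible, giving 28.
(u,v)=(3,0) is feasible, giving 21.
The best lattice point is (4,0), giving 28.

28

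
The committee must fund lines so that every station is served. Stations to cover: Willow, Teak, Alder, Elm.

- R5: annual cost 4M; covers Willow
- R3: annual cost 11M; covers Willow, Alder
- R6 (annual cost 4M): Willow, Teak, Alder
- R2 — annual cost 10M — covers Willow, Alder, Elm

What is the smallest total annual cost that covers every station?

This is an integer covering problem.
Choose R6 and R2: together they cover Willow, Teak, Alder, Elm — every station.
Total annual cost: 4 + 10 = 14.
No cover costs less than 14.

14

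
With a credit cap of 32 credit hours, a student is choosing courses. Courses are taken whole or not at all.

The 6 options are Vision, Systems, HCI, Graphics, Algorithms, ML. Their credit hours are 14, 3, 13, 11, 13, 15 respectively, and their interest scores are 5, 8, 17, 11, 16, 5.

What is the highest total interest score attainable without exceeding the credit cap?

This is an integer program with binary decision variables.
Take Systems, HCI, and Algorithms: credit hours 3 + 13 + 13 = 29 ≤ 32, interest score 8 + 17 + 16 = 41.
No other feasible combination does better.

41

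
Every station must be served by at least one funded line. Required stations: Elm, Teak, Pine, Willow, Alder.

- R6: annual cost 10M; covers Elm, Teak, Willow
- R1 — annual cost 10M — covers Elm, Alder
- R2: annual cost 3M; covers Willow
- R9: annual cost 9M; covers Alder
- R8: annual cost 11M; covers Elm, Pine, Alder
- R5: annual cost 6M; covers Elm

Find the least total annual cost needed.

The greedy cost-per-new-station heuristic would pick R2, R8, and R6 for 24, but a cheaper cover exists.
Choose R6 and R8: together they cover Elm, Teak, Pine, Willow, Alder — every station.
Total annual cost: 10 + 11 = 21.
No cover costs less than 21.

21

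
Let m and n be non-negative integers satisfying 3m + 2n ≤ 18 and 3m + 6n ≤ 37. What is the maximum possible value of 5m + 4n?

Relaxing integrality, the LP optimum is 33.17 at (m,n) = (2.83, 4.75), which is not an integer point.
(m,n)=(4,3): 3·4+2·3=18≤18, 3·4+6·3=30≤37, objective 32.
(m,n)=(3,4): 3·3+2·4=17≤18, 3·3+6·4=33≤37, objective 31.
Maximum is 32 at (m,n)=(4,3).

32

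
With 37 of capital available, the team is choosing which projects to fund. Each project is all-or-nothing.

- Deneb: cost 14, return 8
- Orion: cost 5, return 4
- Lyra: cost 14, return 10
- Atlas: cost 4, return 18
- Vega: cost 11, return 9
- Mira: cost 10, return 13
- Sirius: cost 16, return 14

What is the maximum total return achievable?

49

Allowing fractional choices, the relaxed optimum would be about 50.7, but projects are indivisible.
Atlas + Mira + Sirius: cost 4 + 10 + 16 = 30 ≤ 37, return 18 + 13 + 14 = 45.
Orion + Atlas + Mira + Sirius: cost 5 + 4 + 10 + 16 = 35 ≤ 37, return 4 + 18 + 13 + 14 = 49.
Best is Orion, Atlas, Mira, and Sirius with total return 49.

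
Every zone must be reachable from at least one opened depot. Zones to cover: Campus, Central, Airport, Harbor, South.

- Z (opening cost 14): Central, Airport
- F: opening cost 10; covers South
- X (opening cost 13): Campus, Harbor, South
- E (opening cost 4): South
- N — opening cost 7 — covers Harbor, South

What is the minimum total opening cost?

The greedy cost-per-new-zone heuristic would pick N, Z, and X for 34, but a cheaper cover exists.
Choose Z and X: together they cover Campus, Central, Airport, Harbor, South — every zone.
Total opening cost: 14 + 13 = 27.
No cover costs less than 27.

27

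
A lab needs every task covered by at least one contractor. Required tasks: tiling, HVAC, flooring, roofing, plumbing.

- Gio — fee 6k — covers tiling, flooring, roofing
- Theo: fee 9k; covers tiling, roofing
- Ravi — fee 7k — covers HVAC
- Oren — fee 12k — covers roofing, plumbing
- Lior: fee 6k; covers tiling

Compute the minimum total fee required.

25

This is a weighted set-cover instance.
Choose Gio, Ravi, and Oren: together they cover tiling, HVAC, flooring, roofing, plumbing — every task.
Total fee: 6 + 7 + 12 = 25.
No cover costs less than 25.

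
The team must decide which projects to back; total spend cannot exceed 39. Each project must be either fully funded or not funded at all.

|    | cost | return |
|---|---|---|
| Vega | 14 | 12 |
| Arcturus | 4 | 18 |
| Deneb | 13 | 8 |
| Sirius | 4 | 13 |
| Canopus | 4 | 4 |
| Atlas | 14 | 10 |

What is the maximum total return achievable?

Allowing fractional choices, the relaxed optimum would be about 56.3, but projects are indivisible.
Vega + Arcturus + Deneb + Sirius + Canopus: cost 14 + 4 + 13 + 4 + 4 = 39 ≤ 39, return 12 + 18 + 8 + 13 + 4 = 55.
Vega + Arcturus + Sirius + Atlas: cost 14 + 4 + 4 + 14 = 36 ≤ 39, return 12 + 18 + 13 + 10 = 53.
Best is Vega, Arcturus, Deneb, Sirius, and Canopus with total return 55.

55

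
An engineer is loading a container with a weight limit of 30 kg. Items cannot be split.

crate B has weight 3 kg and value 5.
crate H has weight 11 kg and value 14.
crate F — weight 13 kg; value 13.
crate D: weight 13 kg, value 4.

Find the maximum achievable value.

32

Treat it as a binary knapsack problem.
Allowing fractional choices, the relaxed optimum would be about 32.9, but items are indivisible.
crate H + crate F: weight 11 + 13 = 24 ≤ 30, value 14 + 13 = 27.
crate B + crate H + crate D: weight 3 + 11 + 13 = 27 ≤ 30, value 5 + 14 + 4 = 23.
crate B + crate H + crate F: weight 3 + 11 + 13 = 27 ≤ 30, value 5 + 14 + 13 = 32.
Best is crate B, crate H, and crate F with total value 32.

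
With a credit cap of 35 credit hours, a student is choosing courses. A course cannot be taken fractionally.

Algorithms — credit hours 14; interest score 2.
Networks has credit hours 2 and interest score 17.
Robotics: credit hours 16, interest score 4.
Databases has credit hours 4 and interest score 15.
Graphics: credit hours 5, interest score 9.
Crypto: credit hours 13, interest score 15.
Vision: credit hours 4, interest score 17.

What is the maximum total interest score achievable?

73

This is a 0-1 knapsack instance.
Allowing fractional choices, the relaxed optimum would be about 74.8, but courses are indivisible.
Networks + Databases + Crypto + Vision: credit hours 2 + 4 + 13 + 4 = 23 ≤ 35, interest score 17 + 15 + 15 + 17 = 64.
Networks + Databases + Graphics + Crypto + Vision: credit hours 2 + 4 + 5 + 13 + 4 = 28 ≤ 35, interest score 17 + 15 + 9 + 15 + 17 = 73.
Networks + Robotics + Databases + Graphics + Vision: credit hours 2 + 16 + 4 + 5 + 4 = 31 ≤ 35, interest score 17 + 4 + 15 + 9 + 17 = 62.
Best is Networks, Databases, Graphics, Crypto, and Vision with total interest score 73.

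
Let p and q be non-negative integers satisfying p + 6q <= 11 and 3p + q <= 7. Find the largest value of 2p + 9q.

13

(p,q)=(2,1) is feasible, giving 13.
(p,q)=(1,1) is feasible, giving 11.
(p,q)=(0,1) is feasible, giving 9.
(p,q)=(2,0) is feasible, giving 4.
No feasible integer point exceeds 13.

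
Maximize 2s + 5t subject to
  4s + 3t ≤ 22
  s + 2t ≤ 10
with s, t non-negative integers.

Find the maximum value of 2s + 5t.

25

(s,t)=(0,5): 4·0+3·5=15≤22, 1·0+2·5=10≤10, objective 25.
(s,t)=(1,4): 4·1+3·4=16≤22, 1·1+2·4=9≤10, objective 22.
(s,t)=(0,4): 4·0+3·4=12≤22, 1·0+2·4=8≤10, objective 20.
Maximum is 25 at (s,t)=(0,5).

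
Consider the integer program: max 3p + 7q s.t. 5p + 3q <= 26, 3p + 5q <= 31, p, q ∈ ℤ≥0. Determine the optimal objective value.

42

(p,q)=(0,6) is feasible, giving 42.
(p,q)=(1,5) is feasible, giving 38.
(p,q)=(0,5) is feasible, giving 35.
Maximum is 42 at (p,q)=(0,6).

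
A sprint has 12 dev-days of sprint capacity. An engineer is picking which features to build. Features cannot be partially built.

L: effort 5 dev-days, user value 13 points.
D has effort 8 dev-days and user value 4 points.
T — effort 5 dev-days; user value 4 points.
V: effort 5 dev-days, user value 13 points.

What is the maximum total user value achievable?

This is an integer program with binary decision variables.
Allowing fractional choices, the relaxed optimum would be about 27.6, but features are indivisible.
L + V: effort 5 + 5 = 10 ≤ 12, user value 13 + 13 = 26.
T + V: effort 5 + 5 = 10 ≤ 12, user value 4 + 13 = 17.
L + T: effort 5 + 5 = 10 ≤ 12, user value 13 + 4 = 17.
Best is L and V with total user value 26.

26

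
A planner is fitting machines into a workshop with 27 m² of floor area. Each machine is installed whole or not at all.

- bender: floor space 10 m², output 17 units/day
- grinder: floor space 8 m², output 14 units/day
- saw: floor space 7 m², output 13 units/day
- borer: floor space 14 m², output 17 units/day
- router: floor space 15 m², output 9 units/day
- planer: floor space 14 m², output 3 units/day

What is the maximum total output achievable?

44

Take bender, grinder, and saw: floor space 10 + 8 + 7 = 25 ≤ 27, output 17 + 14 + 13 = 44.
No other feasible combination does better.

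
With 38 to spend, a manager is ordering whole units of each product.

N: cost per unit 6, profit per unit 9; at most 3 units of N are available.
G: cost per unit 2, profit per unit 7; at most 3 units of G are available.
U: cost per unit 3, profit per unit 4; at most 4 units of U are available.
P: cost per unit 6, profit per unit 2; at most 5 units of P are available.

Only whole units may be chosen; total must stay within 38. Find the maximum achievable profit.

64

This is a bounded integer knapsack.
Take 3×N, 3×G, and 4×U: cost 36 ≤ 38, profit 3·9 + 3·7 + 4·4 = 64.
G has the best ratio (7/2) and is taken to its limit of 3; remaining capacity is filled optimally with the others.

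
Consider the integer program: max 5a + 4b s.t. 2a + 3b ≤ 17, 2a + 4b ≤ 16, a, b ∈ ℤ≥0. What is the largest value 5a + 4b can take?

40

(a,b)=(8,0): 2·8+3·0=16≤17, 2·8+4·0=16≤16, objective 40.
(a,b)=(7,0): 2·7+3·0=14≤17, 2·7+4·0=14≤16, objective 35.
The best lattice point is (8,0), giving 40.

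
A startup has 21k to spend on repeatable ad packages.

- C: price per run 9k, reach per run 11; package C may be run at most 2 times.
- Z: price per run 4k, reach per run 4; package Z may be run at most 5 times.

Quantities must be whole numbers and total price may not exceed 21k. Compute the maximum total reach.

1×C and 3×Z: price 21 ≤ 21, reach 1·11 + 3·4 = 23.
2×C: price 18 ≤ 21, reach 2·11 = 22.
Best is 23.

23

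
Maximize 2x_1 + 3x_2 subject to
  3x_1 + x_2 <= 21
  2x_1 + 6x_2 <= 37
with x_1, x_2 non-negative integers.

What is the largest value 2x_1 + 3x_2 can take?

22

(x_1,x_2)=(5,4) is feasible, giving 22.
(x_1,x_2)=(6,3) is feasible, giving 21.
No feasible integer point exceeds 22.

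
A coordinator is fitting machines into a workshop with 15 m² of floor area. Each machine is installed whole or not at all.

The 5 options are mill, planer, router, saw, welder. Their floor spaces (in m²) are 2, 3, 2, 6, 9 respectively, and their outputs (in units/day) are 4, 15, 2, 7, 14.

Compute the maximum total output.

Allowing fractional choices, the relaxed optimum would be about 34.2, but machines are indivisible.
planer + welder: floor space 3 + 9 = 12 ≤ 15, output 15 + 14 = 29.
mill + planer + welder: floor space 2 + 3 + 9 = 14 ≤ 15, output 4 + 15 + 14 = 33.
planer + router + welder: floor space 3 + 2 + 9 = 14 ≤ 15, output 15 + 2 + 14 = 31.
Best is mill, planer, and welder with total output 33.

33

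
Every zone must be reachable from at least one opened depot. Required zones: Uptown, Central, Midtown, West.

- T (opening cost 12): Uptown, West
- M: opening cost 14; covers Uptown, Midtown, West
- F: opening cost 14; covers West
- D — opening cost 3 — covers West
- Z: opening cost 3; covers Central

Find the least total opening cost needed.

17

This is an integer covering problem.
The greedy cost-per-new-zone heuristic would pick D, Z, and M for 20, but a cheaper cover exists.
Choose M and Z: together they cover Uptown, Central, Midtown, West — every zone.
Total opening cost: 14 + 3 = 17.
No cover costs less than 17.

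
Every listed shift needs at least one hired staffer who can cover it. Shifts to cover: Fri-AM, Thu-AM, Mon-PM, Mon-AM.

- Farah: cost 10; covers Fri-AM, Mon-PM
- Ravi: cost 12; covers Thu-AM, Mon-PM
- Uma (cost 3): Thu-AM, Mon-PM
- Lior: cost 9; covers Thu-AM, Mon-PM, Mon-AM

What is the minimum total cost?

Choose Farah and Lior: together they cover Fri-AM, Thu-AM, Mon-PM, Mon-AM — every shift.
Total cost: 10 + 9 = 19.

19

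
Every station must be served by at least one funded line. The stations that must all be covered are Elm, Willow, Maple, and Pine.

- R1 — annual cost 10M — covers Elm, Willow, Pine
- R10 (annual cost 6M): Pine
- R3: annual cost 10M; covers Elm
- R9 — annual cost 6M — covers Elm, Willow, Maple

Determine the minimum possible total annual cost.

Choose R10 and R9: together they cover Elm, Willow, Maple, Pine — every station.
Total annual cost: 6 + 6 = 12.
No cover costs less than 12.

12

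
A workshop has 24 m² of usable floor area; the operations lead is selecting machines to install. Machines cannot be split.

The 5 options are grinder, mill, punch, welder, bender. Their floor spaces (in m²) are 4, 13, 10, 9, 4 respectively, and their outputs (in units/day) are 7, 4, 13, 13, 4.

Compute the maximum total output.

33

This is a 0-1 knapsack instance.
Take grinder, punch, and welder: floor space 4 + 10 + 9 = 23 ≤ 24, output 7 + 13 + 13 = 33.
No other feasible combination does better.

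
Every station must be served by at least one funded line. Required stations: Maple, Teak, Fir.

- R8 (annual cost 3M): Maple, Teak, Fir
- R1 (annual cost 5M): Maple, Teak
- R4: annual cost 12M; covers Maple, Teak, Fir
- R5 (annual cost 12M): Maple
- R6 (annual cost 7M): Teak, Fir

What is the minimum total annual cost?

This is a weighted set-cover instance.
R8 alone covers Maple, Teak, Fir — every station.
Total annual cost: 3.
No cover costs less than 3.

3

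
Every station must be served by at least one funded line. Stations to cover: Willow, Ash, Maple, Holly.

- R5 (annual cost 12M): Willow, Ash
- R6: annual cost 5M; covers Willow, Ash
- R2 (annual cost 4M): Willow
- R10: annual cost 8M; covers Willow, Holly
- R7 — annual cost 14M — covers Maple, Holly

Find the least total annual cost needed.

Choose R6 and R7: together they cover Willow, Ash, Maple, Holly — every station.
Total annual cost: 5 + 14 = 19.
No cover costs less than 19.

19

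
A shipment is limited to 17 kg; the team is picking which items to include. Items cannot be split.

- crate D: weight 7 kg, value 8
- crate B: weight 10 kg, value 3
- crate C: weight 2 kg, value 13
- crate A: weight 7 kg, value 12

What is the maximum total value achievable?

33

crate D + crate C + crate A: weight 7 + 2 + 7 = 16 ≤ 17, value 8 + 13 + 12 = 33.
crate C + crate A: weight 2 + 7 = 9 ≤ 17, value 13 + 12 = 25.
Best is crate D, crate C, and crate A with total value 33.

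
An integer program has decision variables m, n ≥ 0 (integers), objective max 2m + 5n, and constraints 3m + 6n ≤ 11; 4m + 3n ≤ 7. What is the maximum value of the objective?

The continuous relaxation peaks at (0, 1.83) with value 9.17; rounding to a feasible lattice point costs some objective.
(m,n)=(1,1): 3·1+6·1=9≤11, 4·1+3·1=7≤7, objective 7.
(m,n)=(0,1): 3·0+6·1=6≤11, 4·0+3·1=3≤7, objective 5.
(m,n)=(1,0): 3·1+6·0=3≤11, 4·1+3·0=4≤7, objective 2.
The best lattice point is (1,1), giving 7.

7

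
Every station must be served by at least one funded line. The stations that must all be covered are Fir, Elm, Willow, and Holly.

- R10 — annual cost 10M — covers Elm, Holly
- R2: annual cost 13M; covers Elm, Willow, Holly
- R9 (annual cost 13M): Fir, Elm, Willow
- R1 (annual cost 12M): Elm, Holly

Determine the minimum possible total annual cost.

23

This is a weighted set-cover instance.
Choose R10 and R9: together they cover Fir, Elm, Willow, Holly — every station.
Total annual cost: 10 + 13 = 23.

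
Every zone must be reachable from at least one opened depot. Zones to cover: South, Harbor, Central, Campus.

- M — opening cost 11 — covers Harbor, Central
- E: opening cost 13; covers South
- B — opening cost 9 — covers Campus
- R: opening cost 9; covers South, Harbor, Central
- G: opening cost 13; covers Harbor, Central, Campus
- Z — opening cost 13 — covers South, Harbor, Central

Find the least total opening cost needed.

Choose B and R: together they cover South, Harbor, Central, Campus — every zone.
Total opening cost: 9 + 9 = 18.
No cover costs less than 18.

18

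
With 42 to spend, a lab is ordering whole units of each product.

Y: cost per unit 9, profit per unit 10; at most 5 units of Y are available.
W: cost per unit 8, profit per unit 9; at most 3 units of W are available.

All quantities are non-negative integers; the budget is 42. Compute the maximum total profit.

This is a bounded integer knapsack.
W has the best ratio (9/8); taking only W gives at most 3×9 = 27 (stopped by the supply cap of 3).
Mixing does better — 2×Y and 3×W: cost 42 ≤ 42, profit 2·10 + 3·9 = 47.

47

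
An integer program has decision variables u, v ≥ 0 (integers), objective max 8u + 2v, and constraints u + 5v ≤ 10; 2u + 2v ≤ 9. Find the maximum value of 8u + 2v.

The continuous relaxation peaks at (4.5, 0) with value 36.00; rounding to a feasible lattice point costs some objective.
(u,v)=(4,0): 1·4+5·0=4≤10, 2·4+2·0=8≤9, objective 32.
(u,v)=(3,1): 1·3+5·1=8≤10, 2·3+2·1=8≤9, objective 26.
(u,v)=(3,0): 1·3+5·0=3≤10, 2·3+2·0=6≤9, objective 24.
Maximum is 32 at (u,v)=(4,0).

32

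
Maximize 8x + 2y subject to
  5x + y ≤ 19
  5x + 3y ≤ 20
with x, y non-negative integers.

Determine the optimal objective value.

(x,y)=(3,1): 5·3+1·1=16≤19, 5·3+3·1=18≤20, objective 26.
(x,y)=(3,0): 5·3+1·0=15≤19, 5·3+3·0=15≤20, objective 24.
No feasible integer point exceeds 26.

26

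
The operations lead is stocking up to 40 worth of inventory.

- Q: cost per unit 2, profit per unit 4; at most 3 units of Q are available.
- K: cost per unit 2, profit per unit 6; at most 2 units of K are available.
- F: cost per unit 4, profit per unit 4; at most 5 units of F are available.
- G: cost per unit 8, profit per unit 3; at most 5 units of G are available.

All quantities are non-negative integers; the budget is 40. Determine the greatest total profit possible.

47

K has the best ratio (6/2); taking only K gives at most 2×6 = 12 (stopped by the supply cap of 2).
Mixing does better — 3×Q, 2×K, 5×F, and 1×G: cost 38 ≤ 40, profit 3·4 + 2·6 + 5·4 + 1·3 = 47.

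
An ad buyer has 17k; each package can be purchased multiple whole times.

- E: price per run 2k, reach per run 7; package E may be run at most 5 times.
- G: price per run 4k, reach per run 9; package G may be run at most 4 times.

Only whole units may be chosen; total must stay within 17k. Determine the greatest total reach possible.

46

This is a bounded integer knapsack.
E has the best ratio (7/2); taking only E gives at most 5×7 = 35 (stopped by the supply cap of 5).
Mixing does better — 4×E and 2×G: price 16 ≤ 17, reach 4·7 + 2·9 = 46.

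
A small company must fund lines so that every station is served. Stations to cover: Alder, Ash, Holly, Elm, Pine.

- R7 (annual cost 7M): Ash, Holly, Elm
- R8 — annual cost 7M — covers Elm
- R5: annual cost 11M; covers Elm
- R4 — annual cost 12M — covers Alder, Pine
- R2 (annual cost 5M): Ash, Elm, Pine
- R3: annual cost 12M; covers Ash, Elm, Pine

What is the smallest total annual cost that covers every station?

19

The greedy cost-per-new-station heuristic would pick R2, R7, and R4 for 24, but a cheaper cover exists.
Choose R7 and R4: together they cover Alder, Ash, Holly, Elm, Pine — every station.
Total annual cost: 7 + 12 = 19.
No cover costs less than 19.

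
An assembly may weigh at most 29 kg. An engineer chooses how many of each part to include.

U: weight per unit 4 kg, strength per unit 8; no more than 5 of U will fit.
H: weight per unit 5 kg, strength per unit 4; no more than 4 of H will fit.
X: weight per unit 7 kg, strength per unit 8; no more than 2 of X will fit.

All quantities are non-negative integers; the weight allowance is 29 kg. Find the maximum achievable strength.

48

Take 5×U and 1×X: weight 27 ≤ 29, strength 5·8 + 1·8 = 48.
U has the best ratio (8/4) and is taken to its limit of 5; remaining capacity is filled optimally with the others.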